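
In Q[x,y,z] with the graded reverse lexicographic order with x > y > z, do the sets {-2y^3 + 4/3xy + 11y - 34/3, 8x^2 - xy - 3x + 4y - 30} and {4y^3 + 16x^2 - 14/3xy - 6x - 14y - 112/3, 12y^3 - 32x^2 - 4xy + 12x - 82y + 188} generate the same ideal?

Two ideals are equal iff their reduced Gröbner bases coincide (the reduced basis is unique for a fixed ordering).
Buchberger on the first generating set:
f_1 = -2y^3 + 4/3xy + 11y - 34/3, LT = y^3.
f_2 = 8x^2 - xy - 3x + 4y - 30, LT = x^2.

The S-polynomials (S(f_1,f_2)) all reduce to 0 modulo the current basis, so we have a Gröbner basis.
Inter-reduce: drop elements whose leading term is divisible by another's, tail-reduce, and make monic.
Reduced Gröbner basis: {y^3 - 2/3xy - 11/2y + 17/3, x^2 - 1/8xy - 3/8x + 1/2y - 15/4}.

Buchberger on the second generating set:
h_1 = 4y^3 + 16x^2 - 14/3xy - 6x - 14y - 112/3, LT = y^3.
h_2 = 12y^3 - 32x^2 - 4xy + 12x - 82y + 188, LT = y^3.

S(h_1,h_2): lcm = y^3. S = 20/3x^2 - 5/6xy - 5/2x + 10/3y - 25.
  reduce S modulo (h_1, h_2):
  remainder 20/3x^2 - 5/6xy - 5/2x + 10/3y - 25 ≠ 0; add k_3 = 20/3x^2 - 5/6xy - 5/2x + 10/3y - 25 to the basis.

The other S-polynomials (S(h_1,k_3), S(h_2,k_3)) all reduce to 0 modulo the current basis, so we have a Gröbner basis.
Inter-reduce: drop elements whose leading term is divisible by another's, tail-reduce, and make monic.
Reduced Gröbner basis: {y^3 - 2/3xy - 11/2y + 17/3, x^2 - 1/8xy - 3/8x + 1/2y - 15/4}.

These coincide, so the ideals are equal.

Yes, the ideals are equal.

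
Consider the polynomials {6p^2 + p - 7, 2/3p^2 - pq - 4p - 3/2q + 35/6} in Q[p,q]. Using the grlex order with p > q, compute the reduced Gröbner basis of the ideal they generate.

G = {q^2 - 317/9q + 308/9, p + 3/46q - 49/46}

f_1 = 6p^2 + p - 7, LT = p^2.
f_2 = 2/3p^2 - pq - 4p - 3/2q + 35/6, LT = p^2.

S(f_1,f_2): lcm = p^2. S = 3/2pq + 37/6p + 9/4q - 119/12.
  leading term pq: no divisor's leading term divides it; move 3/2pq to the remainder.
  leading term p: no divisor's leading term divides it; move 37/6p to the remainder.
  leading term q: no divisor's leading term divides it; move 9/4q to the remainder.
  leading term 1: no divisor's leading term divides it; move -119/12 to the remainder.
  remainder 3/2pq + 37/6p + 9/4q - 119/12 ≠ 0; add g_3 = 3/2pq + 37/6p + 9/4q - 119/12 to the basis.

S(f_1,g_3): lcm = p^2q. S = -37/9p^2 - 4/3pq + 119/18p - 7/6q.
  leading term p^2: subtract (-37/54)·f_1 from -37/9p^2 - 4/3pq + 119/18p - 7/6q → -4/3pq + 197/27p - 7/6q - 259/54
  leading term pq: subtract (-8/9)·g_3 from -4/3pq + 197/27p - 7/6q - 259/54 → 115/9p + 5/6q - 245/18
  leading term p: no divisor's leading term divides it; move 115/9p to the remainder.
  leading term q: no divisor's leading term divides it; move 5/6q to the remainder.
  leading term 1: no divisor's leading term divides it; move -245/18 to the remainder.
  remainder 115/9p + 5/6q - 245/18 ≠ 0; add g_4 = 115/9p + 5/6q - 245/18 to the basis.

S(g_3,g_4): lcm = pq. S = -3/46q^2 + 37/9p + 59/23q - 119/18.
  leading term q^2: no divisor's leading term divides it; move -3/46q^2 to the remainder.
  leading term p: subtract (37/115)·g_4 from 37/9p + 59/23q - 119/18 → 317/138q - 154/69
  leading term q: no divisor's leading term divides it; move 317/138q to the remainder.
  leading term 1: no divisor's leading term divides it; move -154/69 to the remainder.
  remainder -3/46q^2 + 317/138q - 154/69 ≠ 0; add g_5 = -3/46q^2 + 317/138q - 154/69 to the basis.

The other S-polynomials (S(f_2,g_3), S(f_1,g_4), S(f_2,g_4), S(f_1,g_5), S(f_2,g_5), S(g_3,g_5), S(g_4,g_5)) all reduce to 0 modulo the current basis, so we have a Gröbner basis.
Inter-reduce: drop elements whose leading term is divisible by another's, tail-reduce, and make monic.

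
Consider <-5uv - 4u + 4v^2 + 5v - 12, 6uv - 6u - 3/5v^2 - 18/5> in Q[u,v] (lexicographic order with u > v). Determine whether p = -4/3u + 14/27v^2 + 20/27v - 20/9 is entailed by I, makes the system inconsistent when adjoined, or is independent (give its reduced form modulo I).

First compute the reduced Gröbner basis of I by Buchberger's algorithm.
f_1 = -5uv - 4u + 4v^2 + 5v - 12, LT = uv.
f_2 = 6uv - 6u - 3/5v^2 - 18/5, LT = uv.

S(f_1,f_2): lcm = uv. S = 9/5u - 7/10v^2 - v + 3.
  reduce S modulo (f_1, f_2):
  remainder 9/5u - 7/10v^2 - v + 3 ≠ 0; add h_3 = 9/5u - 7/10v^2 - v + 3 to the basis.

S(f_1,h_3): lcm = uv. S = 4/5u + 7/18v^3 - 11/45v^2 - 8/3v + 12/5.
  reduce S modulo (f_1, f_2, h_3):
  remainder 7/18v^3 + 1/15v^2 - 20/9v + 16/15 ≠ 0; add h_4 = 7/18v^3 + 1/15v^2 - 20/9v + 16/15 to the basis.

The other S-polynomials (S(f_2,h_3), S(f_1,h_4), S(f_2,h_4), S(h_3,h_4)) all reduce to 0 modulo the current basis, so we have a Gröbner basis.
Inter-reduce: drop elements whose leading term is divisible by another's, tail-reduce, and make monic.
Reduced Gröbner basis: {u - 7/18v^2 - 5/9v + 5/3, v^3 + 6/35v^2 - 40/7v + 96/35}.
Label its elements g_1 = u - 7/18v^2 - 5/9v + 5/3, g_2 = v^3 + 6/35v^2 - 40/7v + 96/35.

Reduce p = -4/3u + 14/27v^2 + 20/27v - 20/9 modulo G:
  leading term u: subtract (-4/3)·g_1 from -4/3u + 14/27v^2 + 20/27v - 20/9 → 0
  normal form = 0.
Since the normal form is 0, p ∈ I.

The remainder on division by a Gröbner basis is unique — it is the normal form.

-4/3u + 14/27v^2 + 20/27v - 20/9 lies in I (it reduces to 0).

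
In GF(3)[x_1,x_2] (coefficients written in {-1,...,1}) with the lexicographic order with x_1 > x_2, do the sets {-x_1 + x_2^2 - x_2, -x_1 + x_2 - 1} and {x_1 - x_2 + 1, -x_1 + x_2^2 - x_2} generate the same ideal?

Yes, the ideals are equal.

For a fixed monomial order, each ideal has a unique reduced Gröbner basis; comparing bases decides equality.
Buchberger on the first generating set:
f_1 = -x_1 + x_2^2 - x_2, LT = x_1.
f_2 = -x_1 + x_2 - 1, LT = x_1.

S(f_1,f_2): lcm = x_1. S = -x_2^2 - x_2 - 1.
  leading term x_2^2: no divisor's leading term divides it; move -x_2^2 to the remainder.
  leading term x_2: no divisor's leading term divides it; move -x_2 to the remainder.
  leading term 1: no divisor's leading term divides it; move -1 to the remainder.
  remainder -x_2^2 - x_2 - 1 ≠ 0; add g_3 = -x_2^2 - x_2 - 1 to the basis.

The other S-polynomials (S(f_1,g_3), S(f_2,g_3)) all reduce to 0 modulo the current basis, so we have a Gröbner basis.
Inter-reduce: drop elements whose leading term is divisible by another's, tail-reduce, and make monic.
Reduced Gröbner basis: {x_1 - x_2 + 1, x_2^2 + x_2 + 1}.

Buchberger on the second generating set:
h_1 = x_1 - x_2 + 1, LT = x_1.
h_2 = -x_1 + x_2^2 - x_2, LT = x_1.

S(h_1,h_2): lcm = x_1. S = x_2^2 + x_2 + 1.
  leading term x_2^2: no divisor's leading term divides it; move x_2^2 to the remainder.
  leading term x_2: no divisor's leading term divides it; move x_2 to the remainder.
  leading term 1: no divisor's leading term divides it; move 1 to the remainder.
  remainder x_2^2 + x_2 + 1 ≠ 0; add k_3 = x_2^2 + x_2 + 1 to the basis.

The other S-polynomials (S(h_1,k_3), S(h_2,k_3)) all reduce to 0 modulo the current basis, so we have a Gröbner basis.
Inter-reduce: drop elements whose leading term is divisible by another's, tail-reduce, and make monic.
Reduced Gröbner basis: {x_1 - x_2 + 1, x_2^2 + x_2 + 1}.

Same reduced basis, so the two generating sets span the same ideal.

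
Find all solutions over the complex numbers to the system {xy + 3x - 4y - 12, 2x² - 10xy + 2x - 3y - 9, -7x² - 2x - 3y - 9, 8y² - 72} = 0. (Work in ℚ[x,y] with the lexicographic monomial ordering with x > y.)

Compute a lex Gröbner basis by Buchberger's algorithm.
f_1 = xy + 3x - 4y - 12, LT = xy.
f_2 = 2x² - 10xy + 2x - 3y - 9, LT = x².
f_3 = -7x² - 2x - 3y - 9, LT = x².
f_4 = 8y² - 72, LT = y².

S(f_1,f_2): lcm = x²y. S = 3x² + 5xy² - 5xy - 12x + 3/2y² + 9/2y.
  leading term x²: subtract (3/2)·f_2 from 3x² + 5xy² - 5xy - 12x + 3/2y² + 9/2y → 5xy² + 10xy - 15x + 3/2y² + 9y + 27/2
  leading term xy²: subtract (5y)·f_1 from 5xy² + 10xy - 15x + 3/2y² + 9y + 27/2 → -5xy - 15x + 43/2y² + 69y + 27/2
  leading term xy: subtract (-5)·f_1 from -5xy - 15x + 43/2y² + 69y + 27/2 → 43/2y² + 49y - 93/2
  leading term y²: subtract (43/16)·f_4 from 43/2y² + 49y - 93/2 → 49y + 147
  leading term y: no divisor's leading term divides it; move 49y to the remainder.
  leading term 1: no divisor's leading term divides it; move 147 to the remainder.
  remainder 49y + 147 ≠ 0; add h_5 = 49y + 147 to the basis.

S(f_1,f_3): lcm = x²y. S = 3x² - 30/7xy - 12x - 3/7y² - 9/7y.
  leading term x²: subtract (3/2)·f_2 from 3x² - 30/7xy - 12x - 3/7y² - 9/7y → 75/7xy - 15x - 3/7y² + 45/14y + 27/2
  leading term xy: subtract (75/7)·f_1 from 75/7xy - 15x - 3/7y² + 45/14y + 27/2 → -330/7x - 3/7y² + 645/14y + 1989/14
  leading term x: no divisor's leading term divides it; move -330/7x to the remainder.
  leading term y²: subtract (-3/56)·f_4 from -3/7y² + 645/14y + 1989/14 → 645/14y + 1935/14
  leading term y: subtract (645/686)·h_5 from 645/14y + 1935/14 → 0
  remainder -330/7x ≠ 0; add h_6 = -330/7x to the basis.

S(f_1,f_4): lcm = xy². S = 3xy + 9x - 4y² - 12y.
  leading term xy: subtract (3)·f_1 from 3xy + 9x - 4y² - 12y → -4y² + 36
  leading term y²: subtract (-½)·f_4 from -4y² + 36 → 0
  remainder 0.

S(f_2,f_3): lcm = x². S = -5xy + 5/7x - 27/14y - 81/14.
  leading term xy: subtract (-5)·f_1 from -5xy + 5/7x - 27/14y - 81/14 → 110/7x - 307/14y - 921/14
  leading term x: subtract (-⅓)·h_6 from 110/7x - 307/14y - 921/14 → -307/14y - 921/14
  leading term y: subtract (-307/686)·h_5 from -307/14y - 921/14 → 0
  remainder 0.

S(f_2,f_4): leading monomials are coprime, so the S-polynomial reduces to 0 (Buchberger's first criterion).
S(f_3,f_4): leading monomials are coprime, so the S-polynomial reduces to 0 (Buchberger's first criterion).
S(f_1,h_5): lcm = xy. S = -4y - 12.
  leading term y: subtract (-4/49)·h_5 from -4y - 12 → 0
  remainder 0.

S(f_2,h_5): leading monomials are coprime, so the S-polynomial reduces to 0 (Buchberger's first criterion).
S(f_3,h_5): leading monomials are coprime, so the S-polynomial reduces to 0 (Buchberger's first criterion).
S(f_4,h_5): lcm = y². S = -3y - 9.
  leading term y: subtract (-3/49)·h_5 from -3y - 9 → 0
  remainder 0.

S(f_1,h_6): lcm = xy. S = 3x - 4y - 12.
  leading term x: subtract (-7/110)·h_6 from 3x - 4y - 12 → -4y - 12
  leading term y: subtract (-4/49)·h_5 from -4y - 12 → 0
  remainder 0.

S(f_2,h_6): lcm = x². S = -5xy + x - 3/2y - 9/2.
  leading term xy: subtract (-5)·f_1 from -5xy + x - 3/2y - 9/2 → 16x - 43/2y - 129/2
  leading term x: subtract (-56/165)·h_6 from 16x - 43/2y - 129/2 → -43/2y - 129/2
  leading term y: subtract (-43/98)·h_5 from -43/2y - 129/2 → 0
  remainder 0.

S(f_3,h_6): lcm = x². S = 2/7x + 3/7y + 9/7.
  leading term x: subtract (-1/165)·h_6 from 2/7x + 3/7y + 9/7 → 3/7y + 9/7
  leading term y: subtract (3/343)·h_5 from 3/7y + 9/7 → 0
  remainder 0.

S(f_4,h_6): leading monomials are coprime, so the S-polynomial reduces to 0 (Buchberger's first criterion).
S(h_5,h_6): leading monomials are coprime, so the S-polynomial reduces to 0 (Buchberger's first criterion).
Every S-polynomial of the final basis reduces to 0, so we have a Gröbner basis.
Inter-reduce: drop elements whose leading term is divisible by another's, tail-reduce, and make monic.
Reduced Gröbner basis: {x, y + 3}.

Since the basis is lex-ordered, y + 3 is univariate in y. Its roots are {-3}. Back-substituting each root into the other basis elements fixes the other coordinates.
  y = -3: the earlier basis element becomes x = 0, giving x = 0 — point (0, -3).

{(0, -3)}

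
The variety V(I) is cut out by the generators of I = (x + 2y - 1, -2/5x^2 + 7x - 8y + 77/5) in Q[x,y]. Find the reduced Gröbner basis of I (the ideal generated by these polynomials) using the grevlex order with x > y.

f_1 = x + 2y - 1, LT = x.
f_2 = -2/5x^2 + 7x - 8y + 77/5, LT = x^2.

S(f_1,f_2): lcm = x^2. S = 2xy + 33/2x - 20y + 77/2.
  leading term xy: subtract (2y)·f_1 from 2xy + 33/2x - 20y + 77/2 → -4y^2 + 33/2x - 18y + 77/2
  leading term y^2: no divisor's leading term divides it; move -4y^2 to the remainder.
  leading term x: subtract (33/2)·f_1 from 33/2x - 18y + 77/2 → -51y + 55
  leading term y: no divisor's leading term divides it; move -51y to the remainder.
  leading term 1: no divisor's leading term divides it; move 55 to the remainder.
  remainder -4y^2 - 51y + 55 ≠ 0; add g_3 = -4y^2 - 51y + 55 to the basis.

The other S-polynomials (S(f_1,g_3), S(f_2,g_3)) all reduce to 0 modulo the current basis, so we have a Gröbner basis.
Inter-reduce: drop elements whose leading term is divisible by another's, tail-reduce, and make monic.

G = {y^2 + 51/4y - 55/4, x + 2y - 1}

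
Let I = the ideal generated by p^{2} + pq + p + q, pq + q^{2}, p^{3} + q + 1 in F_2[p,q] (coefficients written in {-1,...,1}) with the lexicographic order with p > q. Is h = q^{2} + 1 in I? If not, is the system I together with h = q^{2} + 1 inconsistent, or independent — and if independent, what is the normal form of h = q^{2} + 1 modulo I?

First compute the reduced Gröbner basis of I by Buchberger's algorithm.
f_1 = p^{2} + pq + p + q, LT = p^{2}.
f_2 = pq + q^{2}, LT = pq.
f_3 = p^{3} + q + 1, LT = p^{3}.

S(f_1,f_3): lcm = p^{3}. S = p^{2}q + p^{2} + pq + q + 1.
  leading term p^{2}q: subtract (q)·f_1 from p^{2}q + p^{2} + pq + q + 1 → p^{2} + pq^{2} + q^{2} + q + 1
  leading term p^{2}: subtract (1)·f_1 from p^{2} + pq^{2} + q^{2} + q + 1 → pq^{2} + pq + p + q^{2} + 1
  leading term pq^{2}: subtract (q)·f_2 from pq^{2} + pq + p + q^{2} + 1 → pq + p + q^{3} + q^{2} + 1
  leading term pq: subtract (1)·f_2 from pq + p + q^{3} + q^{2} + 1 → p + q^{3} + 1
  leading term p: no divisor's leading term divides it; move p to the remainder.
  leading term q^{3}: no divisor's leading term divides it; move q^{3} to the remainder.
  leading term 1: no divisor's leading term divides it; move 1 to the remainder.
  remainder p + q^{3} + 1 ≠ 0; add k_4 = p + q^{3} + 1 to the basis.

S(f_2,f_3): lcm = p^{3}q. S = p^{2}q^{2} + q^{2} + q.
  leading term p^{2}q^{2}: subtract (q^{2})·f_1 from p^{2}q^{2} + q^{2} + q → pq^{3} + pq^{2} + q^{3} + q^{2} + q
  leading term pq^{3}: subtract (q^{2})·f_2 from pq^{3} + pq^{2} + q^{3} + q^{2} + q → pq^{2} + q^{4} + q^{3} + q^{2} + q
  leading term pq^{2}: subtract (q)·f_2 from pq^{2} + q^{4} + q^{3} + q^{2} + q → q^{4} + q^{2} + q
  leading term q^{4}: no divisor's leading term divides it; move q^{4} to the remainder.
  leading term q^{2}: no divisor's leading term divides it; move q^{2} to the remainder.
  leading term q: no divisor's leading term divides it; move q to the remainder.
  remainder q^{4} + q^{2} + q ≠ 0; add k_5 = q^{4} + q^{2} + q to the basis.

The other S-polynomials (S(f_1,f_2), S(f_1,k_4), S(f_2,k_4), S(f_3,k_4), S(f_1,k_5), S(f_2,k_5), S(f_3,k_5), S(k_4,k_5)) all reduce to 0 modulo the current basis, so we have a Gröbner basis.
Inter-reduce: drop elements whose leading term is divisible by another's, tail-reduce, and make monic.
Reduced Gröbner basis: {p + q^{3} + 1, q^{4} + q^{2} + q}.
Label its elements g_1 = p + q^{3} + 1, g_2 = q^{4} + q^{2} + q.

Reduce h = q^{2} + 1 modulo G:
  leading term q^{2}: no divisor's leading term divides it; move q^{2} to the remainder.
  leading term 1: no divisor's leading term divides it; move 1 to the remainder.
  normal form = q^{2} + 1.
The normal form is nonzero, so h ∉ I. Since h minus its normal form lies in I, I + (h) = I + (r) where r = q^{2} + 1; decide whether this ideal is the whole ring.
Run Buchberger on G together with r (pairs among the g_i already reduce to 0 since G is a Gröbner basis):
g_1 = p + q^{3} + 1, LT = p.
g_2 = q^{4} + q^{2} + q, LT = q^{4}.
r = q^{2} + 1, LT = q^{2}.

S(g_2,r): lcm = q^{4}. S = q.
  leading term q: no divisor's leading term divides it; move q to the remainder.
  remainder q ≠ 0; add m_4 = q to the basis.

S(g_2,m_4): lcm = q^{4}. S = q^{2} + q.
  leading term q^{2}: subtract (1)·r from q^{2} + q → q + 1
  leading term q: subtract (1)·m_4 from q + 1 → 1
  leading term 1: no divisor's leading term divides it; move 1 to the remainder.
  remainder 1 ≠ 0; add m_5 = 1 to the basis.

The other S-polynomials (S(g_1,g_2), S(g_1,r), S(g_1,m_4), S(r,m_4), S(g_1,m_5), S(g_2,m_5), S(r,m_5), S(m_4,m_5)) all reduce to 0 modulo the current basis, so we have a Gröbner basis.
Inter-reduce: drop elements whose leading term is divisible by another's, tail-reduce, and make monic.
Reduced Gröbner basis: {1}.
The reduced Gröbner basis of I + (h) is {1}: the ideal is the whole ring, so the enlarged system has no common solution — adjoining h is inconsistent.

Adjoining q^{2} + 1 makes the ideal the whole ring: the system is inconsistent.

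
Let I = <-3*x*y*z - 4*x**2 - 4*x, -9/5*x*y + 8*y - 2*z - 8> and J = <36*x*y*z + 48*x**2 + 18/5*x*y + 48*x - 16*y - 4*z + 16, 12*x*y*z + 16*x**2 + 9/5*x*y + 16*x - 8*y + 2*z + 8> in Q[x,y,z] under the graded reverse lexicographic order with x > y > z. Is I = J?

No, the ideals differ.

Equality of ideals is decidable: compute both reduced Gröbner bases (unique for the ordering) and check whether they agree.
Buchberger on the first generating set:
f_1 = -3*x*y*z - 4*x**2 - 4*x, LT = x*y*z.
f_2 = -9/5*x*y + 8*y - 2*z - 8, LT = x*y.

S(f_1,f_2): lcm = x*y*z. S = 4/3*x**2 + 40/9*y*z - 10/9*z**2 + 4/3*x - 40/9*z.
  reduce S modulo (f_1, f_2):
  remainder 4/3*x**2 + 40/9*y*z - 10/9*z**2 + 4/3*x - 40/9*z ≠ 0; add g_3 = 4/3*x**2 + 40/9*y*z - 10/9*z**2 + 4/3*x - 40/9*z to the basis.

S(f_1,g_3): lcm = x**2*y*z. S = -10/3*y**2*z**2 + 5/6*y*z**3 + 4/3*x**3 - x*y*z + 10/3*y*z**2 + 4/3*x**2.
  reduce S modulo (f_1, f_2, g_3):
  remainder -10/3*y**2*z**2 + 5/6*y*z**3 + 10/9*x*z**2 + 10/3*y*z**2 + 40/9*x*z - 1960/81*y*z + 490/81*z**2 + 1960/81*z ≠ 0; add g_4 = -10/3*y**2*z**2 + 5/6*y*z**3 + 10/9*x*z**2 + 10/3*y*z**2 + 40/9*x*z - 1960/81*y*z + 490/81*z**2 + 1960/81*z to the basis.

S(f_2,g_3): lcm = x**2*y. S = -10/3*y**2*z + 5/6*y*z**2 - 49/9*x*y + 10/9*x*z + 10/3*y*z + 40/9*x.
  reduce S modulo (f_1, f_2, g_3, g_4):
  remainder -10/3*y**2*z + 5/6*y*z**2 + 10/9*x*z + 10/3*y*z + 40/9*x - 1960/81*y + 490/81*z + 1960/81 ≠ 0; add g_5 = -10/3*y**2*z + 5/6*y*z**2 + 10/9*x*z + 10/3*y*z + 40/9*x - 1960/81*y + 490/81*z + 1960/81 to the basis.

The other S-polynomials (S(f_1,g_4), S(f_2,g_4), S(g_3,g_4), S(f_1,g_5), S(f_2,g_5), S(g_3,g_5), S(g_4,g_5)) all reduce to 0 modulo the current basis, so we have a Gröbner basis.
Inter-reduce: drop elements whose leading term is divisible by another's, tail-reduce, and make monic.
Reduced Gröbner basis: {y**2*z - 1/4*y*z**2 - 1/3*x*z - y*z - 4/3*x + 196/27*y - 49/27*z - 196/27, x**2 + 10/3*y*z - 5/6*z**2 + x - 10/3*z, x*y - 40/9*y + 10/9*z + 40/9}.

Buchberger on the second generating set:
h_1 = 36*x*y*z + 48*x**2 + 18/5*x*y + 48*x - 16*y - 4*z + 16, LT = x*y*z.
h_2 = 12*x*y*z + 16*x**2 + 9/5*x*y + 16*x - 8*y + 2*z + 8, LT = x*y*z.

S(h_1,h_2): lcm = x*y*z. S = -1/20*x*y + 2/9*y - 5/18*z - 2/9.
  reduce S modulo (h_1, h_2):
  remainder -1/20*x*y + 2/9*y - 5/18*z - 2/9 ≠ 0; add k_3 = -1/20*x*y + 2/9*y - 5/18*z - 2/9 to the basis.

S(h_1,k_3): lcm = x*y*z. S = 4/3*x**2 + 1/10*x*y + 40/9*y*z - 50/9*z**2 + 4/3*x - 4/9*y - 41/9*z + 4/9.
  reduce S modulo (h_1, h_2, k_3):
  remainder 4/3*x**2 + 40/9*y*z - 50/9*z**2 + 4/3*x - 46/9*z ≠ 0; add k_4 = 4/3*x**2 + 40/9*y*z - 50/9*z**2 + 4/3*x - 46/9*z to the basis.

S(h_1,k_4): lcm = x**2*y*z. S = -10/3*y**2*z**2 + 25/6*y*z**3 + 4/3*x**3 + 1/10*x**2*y - x*y*z + 23/6*y*z**2 + 4/3*x**2 - 4/9*x*y - 1/9*x*z + 4/9*x.
  reduce S modulo (h_1, h_2, k_3, k_4):
  remainder -10/3*y**2*z**2 + 25/6*y*z**3 + 50/9*x*z**2 + 23/6*y*z**2 + 40/9*x*z - 1960/81*y*z + 2450/81*z**2 + 1960/81*z ≠ 0; add k_5 = -10/3*y**2*z**2 + 25/6*y*z**3 + 50/9*x*z**2 + 23/6*y*z**2 + 40/9*x*z - 1960/81*y*z + 2450/81*z**2 + 1960/81*z to the basis.

S(k_3,k_4): lcm = x**2*y. S = -10/3*y**2*z + 25/6*y*z**2 - 49/9*x*y + 50/9*x*z + 23/6*y*z + 40/9*x.
  reduce S modulo (h_1, h_2, k_3, k_4, k_5):
  remainder -10/3*y**2*z + 25/6*y*z**2 + 50/9*x*z + 23/6*y*z + 40/9*x - 1960/81*y + 2450/81*z + 1960/81 ≠ 0; add k_6 = -10/3*y**2*z + 25/6*y*z**2 + 50/9*x*z + 23/6*y*z + 40/9*x - 1960/81*y + 2450/81*z + 1960/81 to the basis.

The other S-polynomials (S(h_2,k_3), S(h_2,k_4), S(h_1,k_5), S(h_2,k_5), S(k_3,k_5), S(k_4,k_5), S(h_1,k_6), S(h_2,k_6), S(k_3,k_6), S(k_4,k_6), S(k_5,k_6)) all reduce to 0 modulo the current basis, so we have a Gröbner basis.
Inter-reduce: drop elements whose leading term is divisible by another's, tail-reduce, and make monic.
Reduced Gröbner basis: {y**2*z - 5/4*y*z**2 - 5/3*x*z - 23/20*y*z - 4/3*x + 196/27*y - 245/27*z - 196/27, x**2 + 10/3*y*z - 25/6*z**2 + x - 23/6*z, x*y - 40/9*y + 50/9*z + 40/9}.

These differ, so the ideals are not equal.
The choice of monomial ordering does not affect the verdict — as long as both bases are computed under the same ordering, their equality decides ideal equality.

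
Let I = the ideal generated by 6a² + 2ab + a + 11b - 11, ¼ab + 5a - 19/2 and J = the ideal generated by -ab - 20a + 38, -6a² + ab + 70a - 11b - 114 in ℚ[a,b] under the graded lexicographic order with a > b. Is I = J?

Equality of ideals is decidable: compute both reduced Gröbner bases (unique for the ordering) and check whether they agree.
Buchberger on the first generating set:
f_1 = 6a² + 2ab + a + 11b - 11, LT = a².
f_2 = ¼ab + 5a - 19/2, LT = ab.

S(f_1,f_2): lcm = a²b. S = ⅓ab² - 20a² + ⅙ab + 11/6b² + 38a - 11/6b.
  reduce S modulo (f_1, f_2):
  remainder 11/6b² + 38a + 95/2b - 91/3 ≠ 0; add g_3 = 11/6b² + 38a + 95/2b - 91/3 to the basis.

The other S-polynomials (S(f_1,g_3), S(f_2,g_3)) all reduce to 0 modulo the current basis, so we have a Gröbner basis.
Inter-reduce: drop elements whose leading term is divisible by another's, tail-reduce, and make monic.
Reduced Gröbner basis: {a² - 13/2a + 11/6b + 65/6, ab + 20a - 38, b² + 228/11a + 285/11b - 182/11}.

Buchberger on the second generating set:
h_1 = -ab - 20a + 38, LT = ab.
h_2 = -6a² + ab + 70a - 11b - 114, LT = a².

S(h_1,h_2): lcm = a²b. S = ⅙ab² + 20a² + 35/3ab - 11/6b² - 38a - 19b.
  reduce S modulo (h_1, h_2):
  remainder -11/6b² - 38a - 148/3b + 190/3 ≠ 0; add k_3 = -11/6b² - 38a - 148/3b + 190/3 to the basis.

The other S-polynomials (S(h_1,k_3), S(h_2,k_3)) all reduce to 0 modulo the current basis, so we have a Gröbner basis.
Inter-reduce: drop elements whose leading term is divisible by another's, tail-reduce, and make monic.
Reduced Gröbner basis: {a² - 25/3a + 11/6b + 38/3, ab + 20a - 38, b² + 228/11a + 296/11b - 380/11}.

These differ, so the ideals are not equal.

No, the ideals differ.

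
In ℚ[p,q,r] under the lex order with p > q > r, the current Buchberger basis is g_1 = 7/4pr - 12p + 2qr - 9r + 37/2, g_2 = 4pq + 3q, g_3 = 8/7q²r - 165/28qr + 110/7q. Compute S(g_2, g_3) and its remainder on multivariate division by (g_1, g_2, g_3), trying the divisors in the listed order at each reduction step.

lcm(LM(g_2), LM(g_3)) = pq²r.
S = (lcm/LT(g_2))·g_2 − (lcm/LT(g_3))·g_3 = 165/32pqr - 55/4pq + ¾q²r.
Reduce S modulo (g_1, g_2, g_3) in that order:
  leading term pqr: subtract (165/56q)·g_1 from 165/32pqr - 55/4pq + ¾q²r → 605/28pq - 36/7q²r + 1485/56qr - 6105/112q
  leading term pq: subtract (605/112)·g_2 from 605/28pq - 36/7q²r + 1485/56qr - 6105/112q → -36/7q²r + 1485/56qr - 495/7q
  leading term q²r: subtract (-9/2)·g_3 from -36/7q²r + 1485/56qr - 495/7q → 0
The remainder is 0, so this S-polynomial contributes no new basis element.

S(g_2, g_3) = 165/32pqr - 55/4pq + ¾q²r; remainder on division = 0.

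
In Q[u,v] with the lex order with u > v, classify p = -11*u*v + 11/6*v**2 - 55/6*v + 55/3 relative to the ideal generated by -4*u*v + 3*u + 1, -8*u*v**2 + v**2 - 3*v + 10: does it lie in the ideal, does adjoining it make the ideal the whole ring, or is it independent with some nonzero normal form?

-11*u*v + 11/6*v**2 - 55/6*v + 55/3 lies in I (it reduces to 0).

First compute the reduced Gröbner basis of I by Buchberger's algorithm.
f_1 = -4*u*v + 3*u + 1, LT = u*v.
f_2 = -8*u*v**2 + v**2 - 3*v + 10, LT = u*v**2.

S(f_1,f_2): lcm = u*v**2. S = -3/4*u*v + 1/8*v**2 - 5/8*v + 5/4.
  leading term u*v: subtract (3/16)·f_1 from -3/4*u*v + 1/8*v**2 - 5/8*v + 5/4 → -9/16*u + 1/8*v**2 - 5/8*v + 17/16
  leading term u: no divisor's leading term divides it; move -9/16*u to the remainder.
  leading term v**2: no divisor's leading term divides it; move 1/8*v**2 to the remainder.
  leading term v: no divisor's leading term divides it; move -5/8*v to the remainder.
  leading term 1: no divisor's leading term divides it; move 17/16 to the remainder.
  remainder -9/16*u + 1/8*v**2 - 5/8*v + 17/16 ≠ 0; add h_3 = -9/16*u + 1/8*v**2 - 5/8*v + 17/16 to the basis.

S(f_1,h_3): lcm = u*v. S = -3/4*u + 2/9*v**3 - 10/9*v**2 + 17/9*v - 1/4.
  leading term u: subtract (4/3)·h_3 from -3/4*u + 2/9*v**3 - 10/9*v**2 + 17/9*v - 1/4 → 2/9*v**3 - 23/18*v**2 + 49/18*v - 5/3
  leading term v**3: no divisor's leading term divides it; move 2/9*v**3 to the remainder.
  leading term v**2: no divisor's leading term divides it; move -23/18*v**2 to the remainder.
  leading term v: no divisor's leading term divides it; move 49/18*v to the remainder.
  leading term 1: no divisor's leading term divides it; move -5/3 to the remainder.
  remainder 2/9*v**3 - 23/18*v**2 + 49/18*v - 5/3 ≠ 0; add h_4 = 2/9*v**3 - 23/18*v**2 + 49/18*v - 5/3 to the basis.

The other S-polynomials (S(f_2,h_3), S(f_1,h_4), S(f_2,h_4), S(h_3,h_4)) all reduce to 0 modulo the current basis, so we have a Gröbner basis.
Inter-reduce: drop elements whose leading term is divisible by another's, tail-reduce, and make monic.
Reduced Gröbner basis: {u - 2/9*v**2 + 10/9*v - 17/9, v**3 - 23/4*v**2 + 49/4*v - 15/2}.
Label its elements g_1 = u - 2/9*v**2 + 10/9*v - 17/9, g_2 = v**3 - 23/4*v**2 + 49/4*v - 15/2.

Reduce p = -11*u*v + 11/6*v**2 - 55/6*v + 55/3 modulo G:
  leading term u*v: subtract (-11*v)·g_1 from -11*u*v + 11/6*v**2 - 55/6*v + 55/3 → -22/9*v**3 + 253/18*v**2 - 539/18*v + 55/3
  leading term v**3: subtract (-22/9)·g_2 from -22/9*v**3 + 253/18*v**2 - 539/18*v + 55/3 → 0
  normal form = 0.
Since the normal form is 0, p ∈ I.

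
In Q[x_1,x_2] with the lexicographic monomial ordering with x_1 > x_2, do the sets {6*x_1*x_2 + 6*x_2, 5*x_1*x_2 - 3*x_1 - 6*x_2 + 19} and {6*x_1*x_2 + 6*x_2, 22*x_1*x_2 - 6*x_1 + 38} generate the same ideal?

Equality of ideals is decidable: compute both reduced Gröbner bases (unique for the ordering) and check whether they agree.
Buchberger on the first generating set:
f_1 = 6*x_1*x_2 + 6*x_2, LT = x_1*x_2.
f_2 = 5*x_1*x_2 - 3*x_1 - 6*x_2 + 19, LT = x_1*x_2.

S(f_1,f_2): lcm = x_1*x_2. S = 3/5*x_1 + 11/5*x_2 - 19/5.
  leading term x_1: no divisor's leading term divides it; move 3/5*x_1 to the remainder.
  leading term x_2: no divisor's leading term divides it; move 11/5*x_2 to the remainder.
  leading term 1: no divisor's leading term divides it; move -19/5 to the remainder.
  remainder 3/5*x_1 + 11/5*x_2 - 19/5 ≠ 0; add g_3 = 3/5*x_1 + 11/5*x_2 - 19/5 to the basis.

S(f_1,g_3): lcm = x_1*x_2. S = -11/3*x_2**2 + 22/3*x_2.
  leading term x_2**2: no divisor's leading term divides it; move -11/3*x_2**2 to the remainder.
  leading term x_2: no divisor's leading term divides it; move 22/3*x_2 to the remainder.
  remainder -11/3*x_2**2 + 22/3*x_2 ≠ 0; add g_4 = -11/3*x_2**2 + 22/3*x_2 to the basis.

The other S-polynomials (S(f_2,g_3), S(f_1,g_4), S(f_2,g_4), S(g_3,g_4)) all reduce to 0 modulo the current basis, so we have a Gröbner basis.
Inter-reduce: drop elements whose leading term is divisible by another's, tail-reduce, and make monic.
Reduced Gröbner basis: {x_1 + 11/3*x_2 - 19/3, x_2**2 - 2*x_2}.

Buchberger on the second generating set:
h_1 = 6*x_1*x_2 + 6*x_2, LT = x_1*x_2.
h_2 = 22*x_1*x_2 - 6*x_1 + 38, LT = x_1*x_2.

S(h_1,h_2): lcm = x_1*x_2. S = 3/11*x_1 + x_2 - 19/11.
  leading term x_1: no divisor's leading term divides it; move 3/11*x_1 to the remainder.
  leading term x_2: no divisor's leading term divides it; move x_2 to the remainder.
  leading term 1: no divisor's leading term divides it; move -19/11 to the remainder.
  remainder 3/11*x_1 + x_2 - 19/11 ≠ 0; add k_3 = 3/11*x_1 + x_2 - 19/11 to the basis.

S(h_1,k_3): lcm = x_1*x_2. S = -11/3*x_2**2 + 22/3*x_2.
  leading term x_2**2: no divisor's leading term divides it; move -11/3*x_2**2 to the remainder.
  leading term x_2: no divisor's leading term divides it; move 22/3*x_2 to the remainder.
  remainder -11/3*x_2**2 + 22/3*x_2 ≠ 0; add k_4 = -11/3*x_2**2 + 22/3*x_2 to the basis.

The other S-polynomials (S(h_2,k_3), S(h_1,k_4), S(h_2,k_4), S(k_3,k_4)) all reduce to 0 modulo the current basis, so we have a Gröbner basis.
Inter-reduce: drop elements whose leading term is divisible by another's, tail-reduce, and make monic.
Reduced Gröbner basis: {x_1 + 11/3*x_2 - 19/3, x_2**2 - 2*x_2}.

These coincide, so the ideals are equal.

Yes, the ideals are equal.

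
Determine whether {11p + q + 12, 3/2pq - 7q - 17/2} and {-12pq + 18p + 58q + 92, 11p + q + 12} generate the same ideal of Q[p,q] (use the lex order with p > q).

No, the ideals differ.

Equality of ideals is decidable: compute both reduced Gröbner bases (unique for the ordering) and check whether they agree.
Buchberger on the first generating set:
f_1 = 11p + q + 12, LT = p.
f_2 = 3/2pq - 7q - 17/2, LT = pq.

S(f_1,f_2): lcm = pq. S = 1/11q^2 + 190/33q + 17/3.
  reduce S modulo (f_1, f_2):
  remainder 1/11q^2 + 190/33q + 17/3 ≠ 0; add g_3 = 1/11q^2 + 190/33q + 17/3 to the basis.

The other S-polynomials (S(f_1,g_3), S(f_2,g_3)) all reduce to 0 modulo the current basis, so we have a Gröbner basis.
Inter-reduce: drop elements whose leading term is divisible by another's, tail-reduce, and make monic.
Reduced Gröbner basis: {p + 1/11q + 12/11, q^2 + 190/3q + 187/3}.

Buchberger on the second generating set:
h_1 = -12pq + 18p + 58q + 92, LT = pq.
h_2 = 11p + q + 12, LT = p.

S(h_1,h_2): lcm = pq. S = -3/2p - 1/11q^2 - 391/66q - 23/3.
  reduce S modulo (h_1, h_2):
  remainder -1/11q^2 - 191/33q - 199/33 ≠ 0; add k_3 = -1/11q^2 - 191/33q - 199/33 to the basis.

The other S-polynomials (S(h_1,k_3), S(h_2,k_3)) all reduce to 0 modulo the current basis, so we have a Gröbner basis.
Inter-reduce: drop elements whose leading term is divisible by another's, tail-reduce, and make monic.
Reduced Gröbner basis: {p + 1/11q + 12/11, q^2 + 191/3q + 199/3}.

The bases are distinct; the ideals are different.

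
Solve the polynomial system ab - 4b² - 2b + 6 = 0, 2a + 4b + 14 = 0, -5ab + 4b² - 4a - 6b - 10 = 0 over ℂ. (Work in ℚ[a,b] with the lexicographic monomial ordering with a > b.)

Compute a lex Gröbner basis by Buchberger's algorithm.
f_1 = ab - 4b² - 2b + 6, LT = ab.
f_2 = 2a + 4b + 14, LT = a.
f_3 = -5ab - 4a + 4b² - 6b - 10, LT = ab.

S(f_1,f_2): lcm = ab. S = -6b² - 9b + 6.
  leading term b²: no divisor's leading term divides it; move -6b² to the remainder.
  leading term b: no divisor's leading term divides it; move -9b to the remainder.
  leading term 1: no divisor's leading term divides it; move 6 to the remainder.
  remainder -6b² - 9b + 6 ≠ 0; add h_4 = -6b² - 9b + 6 to the basis.

S(f_1,f_3): lcm = ab. S = -⅘a - 16/5b² - 16/5b + 4.
  leading term a: subtract (-⅖)·f_2 from -⅘a - 16/5b² - 16/5b + 4 → -16/5b² - 8/5b + 48/5
  leading term b²: subtract (8/15)·h_4 from -16/5b² - 8/5b + 48/5 → 16/5b + 32/5
  leading term b: no divisor's leading term divides it; move 16/5b to the remainder.
  leading term 1: no divisor's leading term divides it; move 32/5 to the remainder.
  remainder 16/5b + 32/5 ≠ 0; add h_5 = 16/5b + 32/5 to the basis.

The other S-polynomials (S(f_2,f_3), S(f_1,h_4), S(f_2,h_4), S(f_3,h_4), S(f_1,h_5), S(f_2,h_5), S(f_3,h_5), S(h_4,h_5)) all reduce to 0 modulo the current basis, so we have a Gröbner basis.
Inter-reduce: drop elements whose leading term is divisible by another's, tail-reduce, and make monic.
Reduced Gröbner basis: {a + 3, b + 2}.

The lex basis is triangular: the last element involves only b. Solving b + 2 = 0 gives b ∈ {-2}; substituting each value into the earlier elements determines the remaining variables.
  b = -2: the earlier basis element becomes a + 3 = 0, giving a = -3 — point (-3, -2).

{(-3, -2)}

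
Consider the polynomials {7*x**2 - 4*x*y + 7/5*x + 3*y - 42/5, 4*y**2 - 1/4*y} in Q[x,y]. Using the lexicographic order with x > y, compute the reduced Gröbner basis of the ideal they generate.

G = {x**2 - 4/7*x*y + 1/5*x + 3/7*y - 6/5, y**2 - 1/16*y}

f_1 = 7*x**2 - 4*x*y + 7/5*x + 3*y - 42/5, LT = x**2.
f_2 = 4*y**2 - 1/4*y, LT = y**2.

The S-polynomials (S(f_1,f_2)) all reduce to 0 modulo the current basis, so we have a Gröbner basis.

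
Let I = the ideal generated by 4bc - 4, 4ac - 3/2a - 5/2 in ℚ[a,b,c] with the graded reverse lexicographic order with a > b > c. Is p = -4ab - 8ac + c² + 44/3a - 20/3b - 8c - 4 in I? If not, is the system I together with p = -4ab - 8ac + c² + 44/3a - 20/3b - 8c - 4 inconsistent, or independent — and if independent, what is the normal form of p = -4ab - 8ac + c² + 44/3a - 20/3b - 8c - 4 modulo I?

First compute the reduced Gröbner basis of I by Buchberger's algorithm.
f_1 = 4bc - 4, LT = bc.
f_2 = 4ac - 3/2a - 5/2, LT = ac.

S(f_1,f_2): lcm = abc. S = ⅜ab - a + ⅝b.
  reduce S modulo (f_1, f_2):
  remainder ⅜ab - a + ⅝b ≠ 0; add h_3 = ⅜ab - a + ⅝b to the basis.

The other S-polynomials (S(f_1,h_3), S(f_2,h_3)) all reduce to 0 modulo the current basis, so we have a Gröbner basis.
Inter-reduce: drop elements whose leading term is divisible by another's, tail-reduce, and make monic.
Reduced Gröbner basis: {ab - 8/3a + 5/3b, ac - ⅜a - ⅝, bc - 1}.
Label its elements g_1 = ab - 8/3a + 5/3b, g_2 = ac - ⅜a - ⅝, g_3 = bc - 1.

Reduce p = -4ab - 8ac + c² + 44/3a - 20/3b - 8c - 4 modulo G:
  leading term ab: subtract (-4)·g_1 from -4ab - 8ac + c² + 44/3a - 20/3b - 8c - 4 → -8ac + c² + 4a - 8c - 4
  leading term ac: subtract (-8)·g_2 from -8ac + c² + 4a - 8c - 4 → c² + a - 8c - 9
  leading term c²: no divisor's leading term divides it; move c² to the remainder.
  leading term a: no divisor's leading term divides it; move a to the remainder.
  leading term c: no divisor's leading term divides it; move -8c to the remainder.
  leading term 1: no divisor's leading term divides it; move -9 to the remainder.
  normal form = c² + a - 8c - 9.
The normal form is nonzero, so p ∉ I. Since p minus its normal form lies in I, I + (p) = I + (r) where r = c² + a - 8c - 9; decide whether this ideal is the whole ring.
Run Buchberger on G together with r (pairs among the g_i already reduce to 0 since G is a Gröbner basis):
g_1 = ab - 8/3a + 5/3b, LT = ab.
g_2 = ac - ⅜a - ⅝, LT = ac.
g_3 = bc - 1, LT = bc.
r = c² + a - 8c - 9, LT = c².

S(g_2,r): lcm = ac². S = -a² + 61/8ac + 9a - ⅝c.
  reduce S modulo (g_1, g_2, g_3, r):
  remainder -a² + 759/64a - ⅝c + 305/64 ≠ 0; add m_5 = -a² + 759/64a - ⅝c + 305/64 to the basis.

S(g_3,r): lcm = bc². S = -ab + 8bc + 9b - c.
  reduce S modulo (g_1, g_2, g_3, r, m_5):
  remainder -8/3a + 32/3b - c + 8 ≠ 0; add m_6 = -8/3a + 32/3b - c + 8 to the basis.

S(g_1,m_6): lcm = ab. S = 4b² - ⅜bc - 8/3a + 14/3b.
  reduce S modulo (g_1, g_2, g_3, r, m_5, m_6):
  remainder 4b² - 6b + c - 67/8 ≠ 0; add m_7 = 4b² - 6b + c - 67/8 to the basis.

The other S-polynomials (S(g_1,g_2), S(g_1,g_3), S(g_1,r), S(g_2,g_3), S(g_1,m_5), S(g_2,m_5), S(g_3,m_5), S(r,m_5), S(g_2,m_6), S(g_3,m_6), S(r,m_6), S(m_5,m_6), S(g_1,m_7), S(g_2,m_7), S(g_3,m_7), S(r,m_7), S(m_5,m_7), S(m_6,m_7)) all reduce to 0 modulo the current basis, so we have a Gröbner basis.
Inter-reduce: drop elements whose leading term is divisible by another's, tail-reduce, and make monic.
Reduced Gröbner basis: {b² - 3/2b + ¼c - 67/32, bc - 1, c² + 4b - 67/8c - 6, a - 4b + ⅜c - 3}.
The reduced Gröbner basis of I + (p) is {b² - 3/2b + ¼c - 67/32, bc - 1, c² + 4b - 67/8c - 6, a - 4b + ⅜c - 3} ≠ {1}, a proper ideal, so the enlarged system stays consistent: p is independent of I, with normal form c² + a - 8c - 9.

-4ab - 8ac + c² + 44/3a - 20/3b - 8c - 4 is independent of I; its normal form modulo I is c² + a - 8c - 9.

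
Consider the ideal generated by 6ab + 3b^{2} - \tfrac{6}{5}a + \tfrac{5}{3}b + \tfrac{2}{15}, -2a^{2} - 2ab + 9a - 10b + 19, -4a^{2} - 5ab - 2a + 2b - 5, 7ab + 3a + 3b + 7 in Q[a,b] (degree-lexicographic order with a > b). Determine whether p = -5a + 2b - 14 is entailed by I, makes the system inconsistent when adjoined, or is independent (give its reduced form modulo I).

Adjoining -5a + 2b - 14 makes the ideal the whole ring: the system is inconsistent.

First compute the reduced Gröbner basis of I by Buchberger's algorithm.
f_1 = 6ab + 3b^{2} - \tfrac{6}{5}a + \tfrac{5}{3}b + \tfrac{2}{15}, LT = ab.
f_2 = -2a^{2} - 2ab + 9a - 10b + 19, LT = a^{2}.
f_3 = -4a^{2} - 5ab - 2a + 2b - 5, LT = a^{2}.
f_4 = 7ab + 3a + 3b + 7, LT = ab.

S(f_1,f_2): lcm = a^{2}b. S = -\tfrac{1}{2}ab^{2} - \tfrac{1}{5}a^{2} + \tfrac{43}{9}ab - 5b^{2} + \tfrac{1}{45}a + \tfrac{19}{2}b.
  leading term ab^{2}: subtract (-\tfrac{1}{12}b)·f_1 from -\tfrac{1}{2}ab^{2} - \tfrac{1}{5}a^{2} + \tfrac{43}{9}ab - 5b^{2} + \tfrac{1}{45}a + \tfrac{19}{2}b → \tfrac{1}{4}b^{3} - \tfrac{1}{5}a^{2} + \tfrac{421}{90}ab - \tfrac{175}{36}b^{2} + \tfrac{1}{45}a + \tfrac{428}{45}b
  leading term b^{3}: no divisor's leading term divides it; move \tfrac{1}{4}b^{3} to the remainder.
  leading term a^{2}: subtract (\tfrac{1}{10})·f_2 from -\tfrac{1}{5}a^{2} + \tfrac{421}{90}ab - \tfrac{175}{36}b^{2} + \tfrac{1}{45}a + \tfrac{428}{45}b → \tfrac{439}{90}ab - \tfrac{175}{36}b^{2} - \tfrac{79}{90}a + \tfrac{473}{45}b - \tfrac{19}{10}
  leading term ab: subtract (\tfrac{439}{540})·f_1 from \tfrac{439}{90}ab - \tfrac{175}{36}b^{2} - \tfrac{79}{90}a + \tfrac{473}{45}b - \tfrac{19}{10} → -\tfrac{73}{10}b^{2} + \tfrac{22}{225}a + \tfrac{14833}{1620}b - \tfrac{4067}{2025}
  leading term b^{2}: no divisor's leading term divides it; move -\tfrac{73}{10}b^{2} to the remainder.
  leading term a: no divisor's leading term divides it; move \tfrac{22}{225}a to the remainder.
  leading term b: no divisor's leading term divides it; move \tfrac{14833}{1620}b to the remainder.
  leading term 1: no divisor's leading term divides it; move -\tfrac{4067}{2025} to the remainder.
  remainder \tfrac{1}{4}b^{3} - \tfrac{73}{10}b^{2} + \tfrac{22}{225}a + \tfrac{14833}{1620}b - \tfrac{4067}{2025} ≠ 0; add h_5 = \tfrac{1}{4}b^{3} - \tfrac{73}{10}b^{2} + \tfrac{22}{225}a + \tfrac{14833}{1620}b - \tfrac{4067}{2025} to the basis.

S(f_1,f_3): lcm = a^{2}b. S = -\tfrac{3}{4}ab^{2} - \tfrac{1}{5}a^{2} - \tfrac{2}{9}ab + \tfrac{1}{2}b^{2} + \tfrac{1}{45}a - \tfrac{5}{4}b.
  leading term ab^{2}: subtract (-\tfrac{1}{8}b)·f_1 from -\tfrac{3}{4}ab^{2} - \tfrac{1}{5}a^{2} - \tfrac{2}{9}ab + \tfrac{1}{2}b^{2} + \tfrac{1}{45}a - \tfrac{5}{4}b → \tfrac{3}{8}b^{3} - \tfrac{1}{5}a^{2} - \tfrac{67}{180}ab + \tfrac{17}{24}b^{2} + \tfrac{1}{45}a - \tfrac{37}{30}b
  leading term b^{3}: subtract (\tfrac{3}{2})·h_5 from \tfrac{3}{8}b^{3} - \tfrac{1}{5}a^{2} - \tfrac{67}{180}ab + \tfrac{17}{24}b^{2} + \tfrac{1}{45}a - \tfrac{37}{30}b → -\tfrac{1}{5}a^{2} - \tfrac{67}{180}ab + \tfrac{1399}{120}b^{2} - \tfrac{28}{225}a - \tfrac{3233}{216}b + \tfrac{4067}{1350}
  leading term a^{2}: subtract (\tfrac{1}{10})·f_2 from -\tfrac{1}{5}a^{2} - \tfrac{67}{180}ab + \tfrac{1399}{120}b^{2} - \tfrac{28}{225}a - \tfrac{3233}{216}b + \tfrac{4067}{1350} → -\tfrac{31}{180}ab + \tfrac{1399}{120}b^{2} - \tfrac{461}{450}a - \tfrac{3017}{216}b + \tfrac{751}{675}
  leading term ab: subtract (-\tfrac{31}{1080})·f_1 from -\tfrac{31}{180}ab + \tfrac{1399}{120}b^{2} - \tfrac{461}{450}a - \tfrac{3017}{216}b + \tfrac{751}{675} → \tfrac{1057}{90}b^{2} - \tfrac{953}{900}a - \tfrac{2255}{162}b + \tfrac{9043}{8100}
  leading term b^{2}: no divisor's leading term divides it; move \tfrac{1057}{90}b^{2} to the remainder.
  leading term a: no divisor's leading term divides it; move -\tfrac{953}{900}a to the remainder.
  leading term b: no divisor's leading term divides it; move -\tfrac{2255}{162}b to the remainder.
  leading term 1: no divisor's leading term divides it; move \tfrac{9043}{8100} to the remainder.
  remainder \tfrac{1057}{90}b^{2} - \tfrac{953}{900}a - \tfrac{2255}{162}b + \tfrac{9043}{8100} ≠ 0; add h_6 = \tfrac{1057}{90}b^{2} - \tfrac{953}{900}a - \tfrac{2255}{162}b + \tfrac{9043}{8100} to the basis.

S(f_1,f_4): lcm = ab. S = \tfrac{1}{2}b^{2} - \tfrac{22}{35}a - \tfrac{19}{126}b - \tfrac{44}{45}.
  leading term b^{2}: subtract (\tfrac{45}{1057})·h_6 from \tfrac{1}{2}b^{2} - \tfrac{22}{35}a - \tfrac{19}{126}b - \tfrac{44}{45} → -\tfrac{2467}{4228}a + \tfrac{467}{1057}b - \tfrac{4335}{4228}
  leading term a: no divisor's leading term divides it; move -\tfrac{2467}{4228}a to the remainder.
  leading term b: no divisor's leading term divides it; move \tfrac{467}{1057}b to the remainder.
  leading term 1: no divisor's leading term divides it; move -\tfrac{4335}{4228} to the remainder.
  remainder -\tfrac{2467}{4228}a + \tfrac{467}{1057}b - \tfrac{4335}{4228} ≠ 0; add h_7 = -\tfrac{2467}{4228}a + \tfrac{467}{1057}b - \tfrac{4335}{4228} to the basis.

S(f_2,f_3): lcm = a^{2}. S = -\tfrac{1}{4}ab - 5a + \tfrac{11}{2}b - \tfrac{43}{4}.
  leading term ab: subtract (-\tfrac{1}{24})·f_1 from -\tfrac{1}{4}ab - 5a + \tfrac{11}{2}b - \tfrac{43}{4} → \tfrac{1}{8}b^{2} - \tfrac{101}{20}a + \tfrac{401}{72}b - \tfrac{967}{90}
  leading term b^{2}: subtract (\tfrac{45}{4228})·h_6 from \tfrac{1}{8}b^{2} - \tfrac{101}{20}a + \tfrac{401}{72}b - \tfrac{967}{90} → -\tfrac{85215}{16912}a + \tfrac{12087}{2114}b - \tfrac{181911}{16912}
  leading term a: subtract (\tfrac{85215}{9868})·h_7 from -\tfrac{85215}{16912}a + \tfrac{12087}{2114}b - \tfrac{181911}{16912} → \tfrac{131403}{69076}b - \tfrac{131403}{69076}
  leading term b: no divisor's leading term divides it; move \tfrac{131403}{69076}b to the remainder.
  leading term 1: no divisor's leading term divides it; move -\tfrac{131403}{69076} to the remainder.
  remainder \tfrac{131403}{69076}b - \tfrac{131403}{69076} ≠ 0; add h_8 = \tfrac{131403}{69076}b - \tfrac{131403}{69076} to the basis.

The other S-polynomials (S(f_2,f_4), S(f_3,f_4), S(f_1,h_5), S(f_2,h_5), S(f_3,h_5), S(f_4,h_5), S(f_1,h_6), S(f_2,h_6), S(f_3,h_6), S(f_4,h_6), S(h_5,h_6), S(f_1,h_7), S(f_2,h_7), S(f_3,h_7), S(f_4,h_7), S(h_5,h_7), S(h_6,h_7), S(f_1,h_8), S(f_2,h_8), S(f_3,h_8), S(f_4,h_8), S(h_5,h_8), S(h_6,h_8), S(h_7,h_8)) all reduce to 0 modulo the current basis, so we have a Gröbner basis.
Inter-reduce: drop elements whose leading term is divisible by another's, tail-reduce, and make monic.
Reduced Gröbner basis: {a + 1, b - 1}.
Label its elements g_1 = a + 1, g_2 = b - 1.

Reduce p = -5a + 2b - 14 modulo G:
  leading term a: subtract (-5)·g_1 from -5a + 2b - 14 → 2b - 9
  leading term b: subtract (2)·g_2 from 2b - 9 → -7
  leading term 1: no divisor's leading term divides it; move -7 to the remainder.
  normal form = -7.
The normal form is nonzero, so p ∉ I. Since p minus its normal form lies in I, I + (p) = I + (r) where r = -7; decide whether this ideal is the whole ring.
Here r = -7 is a nonzero constant, hence a unit: 1 ∈ I + (p), the Gröbner basis of I + (p) is {1}, and the enlarged system has no common solution — adjoining p is inconsistent.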